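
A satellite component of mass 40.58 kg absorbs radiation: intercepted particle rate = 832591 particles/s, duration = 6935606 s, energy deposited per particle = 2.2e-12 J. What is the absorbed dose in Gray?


Total energy deposited = rate * time * E_per
  = 832591 * 6935606 * 2.2e-12 = 12.7040 J
Dose = E_total / mass = 12.7040 / 40.58
Dose = 0.3130594 Gy

0.3131 Gy


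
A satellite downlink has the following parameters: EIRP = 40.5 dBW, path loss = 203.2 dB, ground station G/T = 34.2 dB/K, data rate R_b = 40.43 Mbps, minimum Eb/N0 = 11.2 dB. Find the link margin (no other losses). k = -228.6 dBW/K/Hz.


C/N0 = EIRP - FSPL + G/T - k = 40.5 - 203.2 + 34.2 - (-228.6)
C/N0 = 100.1000 dB-Hz
R_b = 40.43 Mbps = 4.043e+07 bps -> 10*log10(R_b) = 76.0670 dB-Hz
Eb/N0 = C/N0 - 10*log10(R_b) = 100.1000 - 76.0670 = 24.0330 dB
Margin = Eb/N0 - Eb/N0_req = 24.0330 - 11.2 = 12.8330 dB (link closes)

12.8330 dB


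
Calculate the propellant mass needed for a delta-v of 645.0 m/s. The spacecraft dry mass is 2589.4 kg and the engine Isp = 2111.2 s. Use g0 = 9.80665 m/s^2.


ve = Isp * g0 = 2111.2 * 9.80665 = 20703.799480 m/s
mass ratio = exp(dv/ve) = exp(645.0/20703.799480) = 1.03164406
m_prop = m_dry * (mr - 1) = 2589.4 * (1.03164406 - 1)
m_prop = 81.9391 kg

81.9391 kg


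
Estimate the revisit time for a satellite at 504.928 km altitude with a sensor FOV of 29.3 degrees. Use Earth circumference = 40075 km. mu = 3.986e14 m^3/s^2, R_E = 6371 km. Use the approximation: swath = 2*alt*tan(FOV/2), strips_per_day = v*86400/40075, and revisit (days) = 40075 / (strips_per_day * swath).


swath = 2*504.928*tan(0.2556907) = 263.9891 km
v = sqrt(mu/r) = 7613.8267 m/s = 7.6138 km/s
strips/day = v*86400/40075 = 7.6138*86400/40075 = 16.4151
coverage/day = strips * swath = 16.4151 * 263.9891 = 4333.4035 km
revisit = 40075 / 4333.4035 = 9.2479 days

9.2479 days


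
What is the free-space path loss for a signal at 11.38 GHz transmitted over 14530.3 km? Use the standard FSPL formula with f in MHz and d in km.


f = 11.38 GHz = 11380.0000 MHz
d = 14530.3 km
FSPL = 32.44 + 20*log10(11380.0000) + 20*log10(14530.3)
FSPL = 32.44 + 81.1228 + 83.2455
FSPL = 196.8083 dB

196.8083 dB


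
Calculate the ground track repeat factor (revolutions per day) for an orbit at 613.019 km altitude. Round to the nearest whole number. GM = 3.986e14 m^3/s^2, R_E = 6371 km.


r = 6.984019e+06 m
T = 2*pi*sqrt(r^3/mu) = 5808.5715 s = 96.8095 min
revs/day = 1440 / 96.8095 = 14.8746
Rounded: 15 revolutions per day

15 revolutions per day


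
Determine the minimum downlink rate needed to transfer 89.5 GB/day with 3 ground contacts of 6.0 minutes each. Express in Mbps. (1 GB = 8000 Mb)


total contact time = 3 * 6.0 * 60 = 1080.0000 s
data = 89.5 GB = 716000.0000 Mb
rate = 716000.0000 / 1080.0000 = 662.9630 Mbps

662.9630 Mbps


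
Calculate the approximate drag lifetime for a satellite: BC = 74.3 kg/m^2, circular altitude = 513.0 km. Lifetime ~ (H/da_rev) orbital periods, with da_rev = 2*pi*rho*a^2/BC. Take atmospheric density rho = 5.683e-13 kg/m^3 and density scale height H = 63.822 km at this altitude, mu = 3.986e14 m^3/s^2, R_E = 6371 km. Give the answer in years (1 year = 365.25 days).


a = R_E + alt = 6884.0000 km = 6.884e+06 m
da_rev = 2*pi*rho*a^2/BC = 2*pi*5.683e-13*(6.884e+06)^2/74.3 = 2.277458 m per revolution
N = H/da_rev = 63822.0000 m / 2.277458 m = 28023.3451 revolutions
P = 2*pi*sqrt(a^3/mu) = 5684.2414 s
lifetime = N*P = 28023.3451 * 5684.2414 = 1.5929146e+08 s = 1843.6511 days
years = 1843.6511 / 365.25 = 5.0476 years

5.0476 years


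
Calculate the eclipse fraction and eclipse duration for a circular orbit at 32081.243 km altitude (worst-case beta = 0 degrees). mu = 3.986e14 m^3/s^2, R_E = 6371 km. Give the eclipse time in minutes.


r = 38452.2430 km
T = 1250.6693 min
Eclipse fraction = arcsin(R_E/r)/pi = arcsin(6371.0000/38452.2430)/pi
= arcsin(0.165686)/pi = 0.05298384
Eclipse duration = 0.05298384 * 1250.6693 = 66.2653 min

66.2653 minutes


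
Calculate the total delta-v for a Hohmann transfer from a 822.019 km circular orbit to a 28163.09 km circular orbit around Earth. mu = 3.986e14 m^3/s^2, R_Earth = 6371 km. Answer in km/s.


r1 = 7193.0190 km = 7.193019e+06 m
r2 = 34534.0900 km = 3.453409e+07 m
dv1 = sqrt(mu/r1)*(sqrt(2*r2/(r1+r2)) - 1) = 2133.1813 m/s
dv2 = sqrt(mu/r2)*(1 - sqrt(2*r1/(r1+r2))) = 1402.5531 m/s
total dv = |dv1| + |dv2| = 2133.1813 + 1402.5531 = 3535.7344 m/s = 3.5357 km/s

3.5357 km/s


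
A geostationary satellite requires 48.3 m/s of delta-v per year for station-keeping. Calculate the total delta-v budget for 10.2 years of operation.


dV = rate * years = 48.3 * 10.2
dV = 492.6600 m/s

492.6600 m/s


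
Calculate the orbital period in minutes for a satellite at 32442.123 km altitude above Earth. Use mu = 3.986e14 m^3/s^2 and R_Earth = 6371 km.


r = 38813.1230 km = 3.8813123e+07 m
T = 2*pi*sqrt(r^3/mu) = 2*pi*sqrt(5.847036e+22 / 3.986e14)
T = 76099.0270 s = 1268.3171 min

1268.3171 minutes


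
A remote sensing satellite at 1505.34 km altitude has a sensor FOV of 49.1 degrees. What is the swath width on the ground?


FOV = 49.1 deg = 0.8569567 rad
swath = 2 * alt * tan(FOV/2) = 2 * 1505.34 * tan(0.4284783)
swath = 2 * 1505.34 * 0.4567806
swath = 1375.2202 km

1375.2202 km


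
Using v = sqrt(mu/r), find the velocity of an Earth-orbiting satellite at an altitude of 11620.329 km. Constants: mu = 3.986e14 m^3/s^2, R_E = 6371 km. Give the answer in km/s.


r = R_E + alt = 6371.0 + 11620.329 = 17991.3290 km = 1.7991329e+07 m
v = sqrt(mu/r) = sqrt(3.986e14 / 1.7991329e+07) = 4706.9222 m/s = 4.7069 km/s

4.7069 km/s


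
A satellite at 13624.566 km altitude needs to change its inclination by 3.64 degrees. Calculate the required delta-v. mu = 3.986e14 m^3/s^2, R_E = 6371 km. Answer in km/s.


r = 19995.5660 km = 1.9995566e+07 m
V = sqrt(mu/r) = 4464.7978 m/s
di = 3.64 deg = 0.06352998 rad
dV = 2*V*sin(di/2) = 2*4464.7978*sin(0.03176499)
dV = 283.6008 m/s = 0.2836008 km/s

0.2836 km/s


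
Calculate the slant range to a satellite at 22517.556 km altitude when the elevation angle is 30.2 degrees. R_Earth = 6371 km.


h = 22517.556 km, el = 30.2 deg
d = -R_E*sin(el) + sqrt((R_E*sin(el))^2 + 2*R_E*h + h^2)
d = -6371.0000*sin(0.5270894) + sqrt((6371.0000*0.5030199)^2 + 2*6371.0000*22517.556 + 22517.556^2)
d = 25154.1983 km

25154.1983 km


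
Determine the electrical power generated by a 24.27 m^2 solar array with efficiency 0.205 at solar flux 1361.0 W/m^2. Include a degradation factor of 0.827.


P = area * eta * S * degradation
P = 24.27 * 0.205 * 1361.0 * 0.827
P = 5599.9903 W

5599.9903 W


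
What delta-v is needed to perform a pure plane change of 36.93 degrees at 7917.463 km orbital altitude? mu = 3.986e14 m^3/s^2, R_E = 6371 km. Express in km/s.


r = 14288.4630 km = 1.4288463e+07 m
V = sqrt(mu/r) = 5281.7263 m/s
di = 36.93 deg = 0.6445501 rad
dV = 2*V*sin(di/2) = 2*5281.7263*sin(0.322275)
dV = 3345.7127 m/s = 3.3457 km/s

3.3457 km/s


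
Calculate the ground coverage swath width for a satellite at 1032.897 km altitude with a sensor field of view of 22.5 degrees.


FOV = 22.5 deg = 0.3926991 rad
swath = 2 * alt * tan(FOV/2) = 2 * 1032.897 * tan(0.1963495)
swath = 2 * 1032.897 * 0.1989124
swath = 410.9120 km

410.9120 km


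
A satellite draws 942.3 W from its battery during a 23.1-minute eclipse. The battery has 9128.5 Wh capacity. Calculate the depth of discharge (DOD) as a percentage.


E_used = P * t / 60 = 942.3 * 23.1 / 60 = 362.7855 Wh
DOD = E_used / E_total * 100 = 362.7855 / 9128.5 * 100
DOD = 3.9742 %

3.9742 %


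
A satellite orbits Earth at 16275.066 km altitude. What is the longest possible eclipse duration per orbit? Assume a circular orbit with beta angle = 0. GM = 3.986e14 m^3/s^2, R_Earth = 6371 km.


r = 22646.0660 km
T = 565.2611 min
Eclipse fraction = arcsin(R_E/r)/pi = arcsin(6371.0000/22646.0660)/pi
= arcsin(0.2813292)/pi = 0.09077529
Eclipse duration = 0.09077529 * 565.2611 = 51.3117 min

51.3117 minutes


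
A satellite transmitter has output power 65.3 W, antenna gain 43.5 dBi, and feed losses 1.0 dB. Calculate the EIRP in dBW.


Pt = 65.3 W = 18.1491 dBW
EIRP = Pt_dBW + Gt - losses = 18.1491 + 43.5 - 1.0 = 60.6491 dBW

60.6491 dBW


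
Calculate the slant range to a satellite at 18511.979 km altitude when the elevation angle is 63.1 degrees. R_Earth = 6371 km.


h = 18511.979 km, el = 63.1 deg
d = -R_E*sin(el) + sqrt((R_E*sin(el))^2 + 2*R_E*h + h^2)
d = -6371.0000*sin(1.1013) + sqrt((6371.0000*0.8917975)^2 + 2*6371.0000*18511.979 + 18511.979^2)
d = 19033.8199 km

19033.8199 km


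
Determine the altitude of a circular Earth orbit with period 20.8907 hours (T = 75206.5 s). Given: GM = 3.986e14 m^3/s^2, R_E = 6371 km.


T = 75206.5 s
r = (mu*T^2/(4*pi^2))^(1/3) = (3.986e14 * 75206.5^2 / (4*pi^2))^(1/3)
r = 3.8509047e+07 m = 38509.0470 km
alt = r - R_E = 38509.0470 - 6371 = 32138.0470 km

32138.0470 km


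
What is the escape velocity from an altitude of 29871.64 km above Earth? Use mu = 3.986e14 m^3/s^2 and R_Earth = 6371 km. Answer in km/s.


r = 6371.0 + 29871.64 = 36242.6400 km = 3.624264e+07 m
v_esc = sqrt(2*mu/r) = sqrt(2*3.986e14 / 3.624264e+07)
v_esc = 4690.0096 m/s = 4.6900 km/s

4.6900 km/s


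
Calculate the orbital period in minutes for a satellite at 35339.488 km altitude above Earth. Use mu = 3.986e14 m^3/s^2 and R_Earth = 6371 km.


r = 41710.4880 km = 4.1710488e+07 m
T = 2*pi*sqrt(r^3/mu) = 2*pi*sqrt(7.2566439e+22 / 3.986e14)
T = 84777.2115 s = 1412.9535 min

1412.9535 minutes


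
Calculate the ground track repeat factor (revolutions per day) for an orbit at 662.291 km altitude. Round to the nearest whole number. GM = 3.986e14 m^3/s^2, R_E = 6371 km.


r = 7.033291e+06 m
T = 2*pi*sqrt(r^3/mu) = 5870.1487 s = 97.8358 min
revs/day = 1440 / 97.8358 = 14.7185
Rounded: 15 revolutions per day

15 revolutions per day


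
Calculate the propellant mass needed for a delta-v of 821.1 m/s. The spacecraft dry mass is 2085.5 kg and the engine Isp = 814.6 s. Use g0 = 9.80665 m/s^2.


ve = Isp * g0 = 814.6 * 9.80665 = 7988.497090 m/s
mass ratio = exp(dv/ve) = exp(821.1/7988.497090) = 1.10825343
m_prop = m_dry * (mr - 1) = 2085.5 * (1.10825343 - 1)
m_prop = 225.7625 kg

225.7625 kg


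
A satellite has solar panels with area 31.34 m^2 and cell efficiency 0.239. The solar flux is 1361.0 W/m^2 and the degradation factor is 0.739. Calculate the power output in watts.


P = area * eta * S * degradation
P = 31.34 * 0.239 * 1361.0 * 0.739
P = 7533.5462 W

7533.5462 W


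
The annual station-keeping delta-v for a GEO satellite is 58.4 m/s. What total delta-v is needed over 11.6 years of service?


dV = rate * years = 58.4 * 11.6
dV = 677.4400 m/s

677.4400 m/s


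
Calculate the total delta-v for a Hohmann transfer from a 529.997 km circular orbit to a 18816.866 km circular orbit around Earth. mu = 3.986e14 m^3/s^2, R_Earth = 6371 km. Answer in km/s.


r1 = 6900.9970 km = 6.900997e+06 m
r2 = 25187.8660 km = 2.5187866e+07 m
dv1 = sqrt(mu/r1)*(sqrt(2*r2/(r1+r2)) - 1) = 1922.4113 m/s
dv2 = sqrt(mu/r2)*(1 - sqrt(2*r1/(r1+r2))) = 1369.1192 m/s
total dv = |dv1| + |dv2| = 1922.4113 + 1369.1192 = 3291.5305 m/s = 3.2915 km/s

3.2915 km/s


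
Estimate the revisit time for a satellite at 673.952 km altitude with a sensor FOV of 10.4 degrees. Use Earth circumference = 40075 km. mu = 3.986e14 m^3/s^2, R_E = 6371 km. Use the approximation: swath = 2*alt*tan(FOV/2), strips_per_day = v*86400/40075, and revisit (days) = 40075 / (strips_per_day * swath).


swath = 2*673.952*tan(0.09075712) = 122.6689 km
v = sqrt(mu/r) = 7521.9359 m/s = 7.5219 km/s
strips/day = v*86400/40075 = 7.5219*86400/40075 = 16.2170
coverage/day = strips * swath = 16.2170 * 122.6689 = 1989.3180 km
revisit = 40075 / 1989.3180 = 20.1451 days

20.1451 days


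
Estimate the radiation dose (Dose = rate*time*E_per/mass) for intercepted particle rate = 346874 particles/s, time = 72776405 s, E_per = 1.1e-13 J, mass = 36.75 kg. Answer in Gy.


Total energy deposited = rate * time * E_per
  = 346874 * 72776405 * 1.1e-13 = 2.7769 J
Dose = E_total / mass = 2.7769 / 36.75
Dose = 0.075561 Gy

0.0756 Gy


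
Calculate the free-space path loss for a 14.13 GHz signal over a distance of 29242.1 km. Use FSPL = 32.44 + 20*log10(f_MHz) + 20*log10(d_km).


f = 14.13 GHz = 14130.0000 MHz
d = 29242.1 km
FSPL = 32.44 + 20*log10(14130.0000) + 20*log10(29242.1)
FSPL = 32.44 + 83.0028 + 89.3202
FSPL = 204.7630 dB

204.7630 dB


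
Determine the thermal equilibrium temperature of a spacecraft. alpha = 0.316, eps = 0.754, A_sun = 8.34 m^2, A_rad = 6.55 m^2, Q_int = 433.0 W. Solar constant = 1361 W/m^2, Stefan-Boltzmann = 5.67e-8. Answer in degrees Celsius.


Numerator = alpha*S*A_sun + Q_int = 0.316*1361*8.34 + 433.0 = 4019.8338 W
Denominator = eps*sigma*A_rad = 0.754*5.67e-8*6.55 = 2.8002429e-07 W/K^4
T^4 = 1.4355304e+10 K^4
T = 346.1410 K = 72.9910 C

72.9910 degrees Celsius


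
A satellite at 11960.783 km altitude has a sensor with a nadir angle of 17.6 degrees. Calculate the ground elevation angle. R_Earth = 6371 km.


r = R_E + alt = 18331.7830 km
Law of sines in the satellite / Earth-center / ground-point triangle:
  sin(nadir)/R_E = sin(90 + el)/r  =>  cos(el) = (r/R_E)*sin(nadir)
cos(el) = (18331.7830 / 6371.0000) * sin(17.6 deg) = 0.8700328
el = arccos(0.8700328) = 29.5375 deg
(Earth-central angle = 90 - nadir - el = 42.8625 deg)

29.5375 degrees


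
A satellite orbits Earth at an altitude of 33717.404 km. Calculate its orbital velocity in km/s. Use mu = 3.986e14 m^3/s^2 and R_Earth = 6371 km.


r = R_E + alt = 6371.0 + 33717.404 = 40088.4040 km = 4.0088404e+07 m
v = sqrt(mu/r) = sqrt(3.986e14 / 4.0088404e+07) = 3153.2562 m/s = 3.1533 km/s

3.1533 km/s


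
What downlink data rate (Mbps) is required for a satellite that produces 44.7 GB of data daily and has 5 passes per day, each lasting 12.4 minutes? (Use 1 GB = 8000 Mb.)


total contact time = 5 * 12.4 * 60 = 3720.0000 s
data = 44.7 GB = 357600.0000 Mb
rate = 357600.0000 / 3720.0000 = 96.1290 Mbps

96.1290 Mbps


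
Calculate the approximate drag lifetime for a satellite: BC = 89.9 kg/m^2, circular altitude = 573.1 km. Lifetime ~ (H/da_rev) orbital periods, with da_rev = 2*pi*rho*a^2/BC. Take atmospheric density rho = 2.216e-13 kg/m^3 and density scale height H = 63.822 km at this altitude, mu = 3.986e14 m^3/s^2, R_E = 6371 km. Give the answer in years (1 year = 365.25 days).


a = R_E + alt = 6944.1000 km = 6.9441e+06 m
da_rev = 2*pi*rho*a^2/BC = 2*pi*2.216e-13*(6.9441e+06)^2/89.9 = 0.74683019 m per revolution
N = H/da_rev = 63822.0000 m / 0.74683019 m = 85457.1774 revolutions
P = 2*pi*sqrt(a^3/mu) = 5758.8421 s
lifetime = N*P = 85457.1774 * 5758.8421 = 4.9213439e+08 s = 5695.9999 days
years = 5695.9999 / 365.25 = 15.5948 years

15.5948 years


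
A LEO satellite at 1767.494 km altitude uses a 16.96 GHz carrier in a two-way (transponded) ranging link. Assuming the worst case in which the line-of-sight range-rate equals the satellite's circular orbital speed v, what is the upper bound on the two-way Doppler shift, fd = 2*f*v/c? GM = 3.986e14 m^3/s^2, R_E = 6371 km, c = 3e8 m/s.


r = 8.138494e+06 m
v = sqrt(mu/r) = 6998.3655 m/s (worst-case radial velocity)
f = 16.96 GHz = 1.696e+10 Hz
fd = 2*f*v/c = 2*1.696e+10*6998.3655/3.0e+08
fd = 791281.8646 Hz

791281.8646 Hz


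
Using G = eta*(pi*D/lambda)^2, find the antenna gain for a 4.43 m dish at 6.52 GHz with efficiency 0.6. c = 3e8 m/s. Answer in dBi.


lambda = c/f = 3e8 / 6.52e+09 = 0.04601227 m
G = eta*(pi*D/lambda)^2 = 0.6*(pi*4.43/0.04601227)^2
G = 54892.2623 (linear)
G = 10*log10(54892.2623) = 47.3951 dBi

47.3951 dBi


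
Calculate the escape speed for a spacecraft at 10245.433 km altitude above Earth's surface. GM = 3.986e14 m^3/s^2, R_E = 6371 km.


r = 6371.0 + 10245.433 = 16616.4330 km = 1.6616433e+07 m
v_esc = sqrt(2*mu/r) = sqrt(2*3.986e14 / 1.6616433e+07)
v_esc = 6926.5145 m/s = 6.9265 km/s

6.9265 km/s


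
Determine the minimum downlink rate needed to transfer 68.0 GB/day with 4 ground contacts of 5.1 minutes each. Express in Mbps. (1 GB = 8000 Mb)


total contact time = 4 * 5.1 * 60 = 1224.0000 s
data = 68.0 GB = 544000.0000 Mb
rate = 544000.0000 / 1224.0000 = 444.4444 Mbps

444.4444 Mbps


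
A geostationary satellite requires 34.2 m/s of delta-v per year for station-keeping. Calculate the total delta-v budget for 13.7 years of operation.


dV = rate * years = 34.2 * 13.7
dV = 468.5400 m/s

468.5400 m/s


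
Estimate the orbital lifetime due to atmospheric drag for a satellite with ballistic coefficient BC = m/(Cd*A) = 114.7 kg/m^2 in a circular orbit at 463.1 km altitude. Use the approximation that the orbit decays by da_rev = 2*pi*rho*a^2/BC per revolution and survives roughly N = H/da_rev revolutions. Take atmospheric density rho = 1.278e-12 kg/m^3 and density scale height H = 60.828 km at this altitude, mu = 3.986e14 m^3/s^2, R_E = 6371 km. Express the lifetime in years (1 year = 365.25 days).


a = R_E + alt = 6834.1000 km = 6.8341e+06 m
da_rev = 2*pi*rho*a^2/BC = 2*pi*1.278e-12*(6.8341e+06)^2/114.7 = 3.269715 m per revolution
N = H/da_rev = 60828.0000 m / 3.269715 m = 18603.4536 revolutions
P = 2*pi*sqrt(a^3/mu) = 5622.5486 s
lifetime = N*P = 18603.4536 * 5622.5486 = 1.0459882e+08 s = 1210.6345 days
years = 1210.6345 / 365.25 = 3.3145 years

3.3145 years


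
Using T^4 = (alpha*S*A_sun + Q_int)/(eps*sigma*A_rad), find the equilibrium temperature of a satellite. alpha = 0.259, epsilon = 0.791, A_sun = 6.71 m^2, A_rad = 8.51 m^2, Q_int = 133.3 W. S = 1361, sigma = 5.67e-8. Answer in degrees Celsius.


Numerator = alpha*S*A_sun + Q_int = 0.259*1361*6.71 + 133.3 = 2498.5683 W
Denominator = eps*sigma*A_rad = 0.791*5.67e-8*8.51 = 3.8167095e-07 W/K^4
T^4 = 6.5463937e+09 K^4
T = 284.4465 K = 11.2965 C

11.2965 degrees Celsius


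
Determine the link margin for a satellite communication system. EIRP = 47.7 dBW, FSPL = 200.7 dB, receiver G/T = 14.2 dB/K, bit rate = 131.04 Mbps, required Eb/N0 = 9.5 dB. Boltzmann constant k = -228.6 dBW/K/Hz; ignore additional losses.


C/N0 = EIRP - FSPL + G/T - k = 47.7 - 200.7 + 14.2 - (-228.6)
C/N0 = 89.8000 dB-Hz
R_b = 131.04 Mbps = 1.3104e+08 bps -> 10*log10(R_b) = 81.1740 dB-Hz
Eb/N0 = C/N0 - 10*log10(R_b) = 89.8000 - 81.1740 = 8.6260 dB
Margin = Eb/N0 - Eb/N0_req = 8.6260 - 9.5 = -0.8740388 dB (negative margin: link does not close)

-0.8740 dB


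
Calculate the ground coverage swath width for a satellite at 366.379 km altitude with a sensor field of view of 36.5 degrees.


FOV = 36.5 deg = 0.6370452 rad
swath = 2 * alt * tan(FOV/2) = 2 * 366.379 * tan(0.3185226)
swath = 2 * 366.379 * 0.3297505
swath = 241.6274 km

241.6274 km


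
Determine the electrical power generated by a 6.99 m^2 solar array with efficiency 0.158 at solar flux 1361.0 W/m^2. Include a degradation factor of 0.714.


P = area * eta * S * degradation
P = 6.99 * 0.158 * 1361.0 * 0.714
P = 1073.2246 W

1073.2246 W


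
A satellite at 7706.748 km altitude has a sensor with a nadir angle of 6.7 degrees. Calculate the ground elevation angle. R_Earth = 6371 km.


r = R_E + alt = 14077.7480 km
Law of sines in the satellite / Earth-center / ground-point triangle:
  sin(nadir)/R_E = sin(90 + el)/r  =>  cos(el) = (r/R_E)*sin(nadir)
cos(el) = (14077.7480 / 6371.0000) * sin(6.7 deg) = 0.2578027
el = arccos(0.2578027) = 75.0603 deg
(Earth-central angle = 90 - nadir - el = 8.2397 deg)

75.0603 degrees


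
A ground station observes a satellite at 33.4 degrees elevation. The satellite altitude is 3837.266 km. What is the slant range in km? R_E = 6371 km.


h = 3837.266 km, el = 33.4 deg
d = -R_E*sin(el) + sqrt((R_E*sin(el))^2 + 2*R_E*h + h^2)
d = -6371.0000*sin(0.58294) + sqrt((6371.0000*0.5504807)^2 + 2*6371.0000*3837.266 + 3837.266^2)
d = 5206.0321 km

5206.0321 km


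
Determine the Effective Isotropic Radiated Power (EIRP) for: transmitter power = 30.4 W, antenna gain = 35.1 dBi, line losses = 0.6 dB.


Pt = 30.4 W = 14.8287 dBW
EIRP = Pt_dBW + Gt - losses = 14.8287 + 35.1 - 0.6 = 49.3287 dBW

49.3287 dBW


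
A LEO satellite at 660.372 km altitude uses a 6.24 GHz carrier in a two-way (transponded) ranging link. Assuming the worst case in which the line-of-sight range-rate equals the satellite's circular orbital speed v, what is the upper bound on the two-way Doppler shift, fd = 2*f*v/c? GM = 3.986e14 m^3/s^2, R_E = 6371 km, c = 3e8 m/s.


r = 7.031372e+06 m
v = sqrt(mu/r) = 7529.1961 m/s (worst-case radial velocity)
f = 6.24 GHz = 6.24e+09 Hz
fd = 2*f*v/c = 2*6.24e+09*7529.1961/3.0e+08
fd = 313214.5585 Hz

313214.5585 Hz


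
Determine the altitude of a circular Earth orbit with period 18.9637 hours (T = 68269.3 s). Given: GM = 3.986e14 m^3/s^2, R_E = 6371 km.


T = 68269.3 s
r = (mu*T^2/(4*pi^2))^(1/3) = (3.986e14 * 68269.3^2 / (4*pi^2))^(1/3)
r = 3.6102961e+07 m = 36102.9607 km
alt = r - R_E = 36102.9607 - 6371 = 29731.9607 km

29731.9607 km


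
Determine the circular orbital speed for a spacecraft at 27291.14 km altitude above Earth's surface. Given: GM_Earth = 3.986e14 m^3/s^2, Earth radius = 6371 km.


r = R_E + alt = 6371.0 + 27291.14 = 33662.1400 km = 3.366214e+07 m
v = sqrt(mu/r) = sqrt(3.986e14 / 3.366214e+07) = 3441.1039 m/s = 3.4411 km/s

3.4411 km/s


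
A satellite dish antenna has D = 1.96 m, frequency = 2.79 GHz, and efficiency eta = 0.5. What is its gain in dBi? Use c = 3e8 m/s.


lambda = c/f = 3e8 / 2.79e+09 = 0.1075269 m
G = eta*(pi*D/lambda)^2 = 0.5*(pi*1.96/0.1075269)^2
G = 1639.6373 (linear)
G = 10*log10(1639.6373) = 32.1475 dBi

32.1475 dBi


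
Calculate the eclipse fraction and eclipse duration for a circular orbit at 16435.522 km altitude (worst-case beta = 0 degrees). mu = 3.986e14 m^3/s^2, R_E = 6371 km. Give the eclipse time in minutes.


r = 22806.5220 km
T = 571.2794 min
Eclipse fraction = arcsin(R_E/r)/pi = arcsin(6371.0000/22806.5220)/pi
= arcsin(0.2793499)/pi = 0.09011894
Eclipse duration = 0.09011894 * 571.2794 = 51.4831 min

51.4831 minutes


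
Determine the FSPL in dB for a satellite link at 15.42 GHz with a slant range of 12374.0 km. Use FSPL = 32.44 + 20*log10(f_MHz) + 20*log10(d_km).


f = 15.42 GHz = 15420.0000 MHz
d = 12374.0 km
FSPL = 32.44 + 20*log10(15420.0000) + 20*log10(12374.0)
FSPL = 32.44 + 83.7617 + 81.8502
FSPL = 198.0519 dB

198.0519 dB


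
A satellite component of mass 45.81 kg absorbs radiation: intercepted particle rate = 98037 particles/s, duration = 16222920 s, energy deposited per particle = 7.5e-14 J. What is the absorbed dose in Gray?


Total energy deposited = rate * time * E_per
  = 98037 * 16222920 * 7.5e-14 = 0.1192835 J
Dose = E_total / mass = 0.1192835 / 45.81
Dose = 0.002603874 Gy

0.0026 Gy


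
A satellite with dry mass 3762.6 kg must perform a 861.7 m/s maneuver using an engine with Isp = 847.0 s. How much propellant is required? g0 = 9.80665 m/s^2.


ve = Isp * g0 = 847.0 * 9.80665 = 8306.232550 m/s
mass ratio = exp(dv/ve) = exp(861.7/8306.232550) = 1.10931352
m_prop = m_dry * (mr - 1) = 3762.6 * (1.10931352 - 1)
m_prop = 411.3031 kg

411.3031 kg


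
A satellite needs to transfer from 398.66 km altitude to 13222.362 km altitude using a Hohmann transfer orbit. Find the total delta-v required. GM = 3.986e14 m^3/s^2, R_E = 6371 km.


r1 = 6769.6600 km = 6.76966e+06 m
r2 = 19593.3620 km = 1.9593362e+07 m
dv1 = sqrt(mu/r1)*(sqrt(2*r2/(r1+r2)) - 1) = 1681.9330 m/s
dv2 = sqrt(mu/r2)*(1 - sqrt(2*r1/(r1+r2))) = 1278.0659 m/s
total dv = |dv1| + |dv2| = 1681.9330 + 1278.0659 = 2959.9989 m/s = 2.9600 km/s

2.9600 km/s


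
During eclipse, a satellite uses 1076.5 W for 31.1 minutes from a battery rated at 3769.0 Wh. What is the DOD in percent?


E_used = P * t / 60 = 1076.5 * 31.1 / 60 = 557.9858 Wh
DOD = E_used / E_total * 100 = 557.9858 / 3769.0 * 100
DOD = 14.8046 %

14.8046 %


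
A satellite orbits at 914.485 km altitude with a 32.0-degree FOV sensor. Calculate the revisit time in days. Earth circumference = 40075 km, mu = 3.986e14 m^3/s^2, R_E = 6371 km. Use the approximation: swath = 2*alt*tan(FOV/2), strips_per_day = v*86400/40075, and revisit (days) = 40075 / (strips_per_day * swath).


swath = 2*914.485*tan(0.2792527) = 524.4487 km
v = sqrt(mu/r) = 7396.7240 m/s = 7.3967 km/s
strips/day = v*86400/40075 = 7.3967*86400/40075 = 15.9470
coverage/day = strips * swath = 15.9470 * 524.4487 = 8363.3957 km
revisit = 40075 / 8363.3957 = 4.7917 days

4.7917 days


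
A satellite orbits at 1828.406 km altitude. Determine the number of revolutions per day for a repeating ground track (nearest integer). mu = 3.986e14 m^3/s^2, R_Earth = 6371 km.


r = 8.199406e+06 m
T = 2*pi*sqrt(r^3/mu) = 7388.9854 s = 123.1498 min
revs/day = 1440 / 123.1498 = 11.6931
Rounded: 12 revolutions per day

12 revolutions per day


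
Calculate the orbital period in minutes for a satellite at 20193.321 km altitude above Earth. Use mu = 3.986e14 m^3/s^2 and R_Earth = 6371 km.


r = 26564.3210 km = 2.6564321e+07 m
T = 2*pi*sqrt(r^3/mu) = 2*pi*sqrt(1.8745462e+22 / 3.986e14)
T = 43088.2941 s = 718.1382 min

718.1382 minutes


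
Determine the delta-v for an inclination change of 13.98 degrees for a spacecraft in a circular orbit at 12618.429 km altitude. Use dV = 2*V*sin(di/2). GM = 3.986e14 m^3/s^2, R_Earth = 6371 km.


r = 18989.4290 km = 1.8989429e+07 m
V = sqrt(mu/r) = 4581.5528 m/s
di = 13.98 deg = 0.243997 rad
dV = 2*V*sin(di/2) = 2*4581.5528*sin(0.1219985)
dV = 1115.1143 m/s = 1.1151 km/s

1.1151 km/s


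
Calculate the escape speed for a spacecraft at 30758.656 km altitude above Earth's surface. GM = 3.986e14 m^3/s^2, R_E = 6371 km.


r = 6371.0 + 30758.656 = 37129.6560 km = 3.7129656e+07 m
v_esc = sqrt(2*mu/r) = sqrt(2*3.986e14 / 3.7129656e+07)
v_esc = 4633.6495 m/s = 4.6336 km/s

4.6336 km/s


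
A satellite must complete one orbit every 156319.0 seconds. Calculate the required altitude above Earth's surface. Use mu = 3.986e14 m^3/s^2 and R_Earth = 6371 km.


T = 156319.0 s
r = (mu*T^2/(4*pi^2))^(1/3) = (3.986e14 * 156319.0^2 / (4*pi^2))^(1/3)
r = 6.2719179e+07 m = 62719.1790 km
alt = r - R_E = 62719.1790 - 6371 = 56348.1790 km

56348.1790 km


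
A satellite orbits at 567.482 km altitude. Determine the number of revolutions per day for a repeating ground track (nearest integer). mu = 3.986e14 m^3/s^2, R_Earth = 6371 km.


r = 6.938482e+06 m
T = 2*pi*sqrt(r^3/mu) = 5751.8549 s = 95.8642 min
revs/day = 1440 / 95.8642 = 15.0212
Rounded: 15 revolutions per day

15 revolutions per day


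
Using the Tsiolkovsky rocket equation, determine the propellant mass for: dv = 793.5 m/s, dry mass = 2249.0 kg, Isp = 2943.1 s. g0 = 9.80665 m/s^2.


ve = Isp * g0 = 2943.1 * 9.80665 = 28861.951615 m/s
mass ratio = exp(dv/ve) = exp(793.5/28861.951615) = 1.02787436
m_prop = m_dry * (mr - 1) = 2249.0 * (1.02787436 - 1)
m_prop = 62.6894 kg

62.6894 kg


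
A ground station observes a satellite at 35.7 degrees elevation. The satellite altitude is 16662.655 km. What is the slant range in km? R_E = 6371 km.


h = 16662.655 km, el = 35.7 deg
d = -R_E*sin(el) + sqrt((R_E*sin(el))^2 + 2*R_E*h + h^2)
d = -6371.0000*sin(0.6230825) + sqrt((6371.0000*0.5835412)^2 + 2*6371.0000*16662.655 + 16662.655^2)
d = 18727.3301 km

18727.3301 km


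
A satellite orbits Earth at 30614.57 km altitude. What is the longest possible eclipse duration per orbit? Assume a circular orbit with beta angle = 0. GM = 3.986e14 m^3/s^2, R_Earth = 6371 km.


r = 36985.5700 km
T = 1179.8001 min
Eclipse fraction = arcsin(R_E/r)/pi = arcsin(6371.0000/36985.5700)/pi
= arcsin(0.1722564)/pi = 0.05510575
Eclipse duration = 0.05510575 * 1179.8001 = 65.0138 min

65.0138 minutes


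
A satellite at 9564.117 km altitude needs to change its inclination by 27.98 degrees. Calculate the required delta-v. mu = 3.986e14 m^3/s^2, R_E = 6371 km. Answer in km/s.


r = 15935.1170 km = 1.5935117e+07 m
V = sqrt(mu/r) = 5001.3934 m/s
di = 27.98 deg = 0.4883431 rad
dV = 2*V*sin(di/2) = 2*5001.3934*sin(0.2441716)
dV = 2418.1992 m/s = 2.4182 km/s

2.4182 km/s


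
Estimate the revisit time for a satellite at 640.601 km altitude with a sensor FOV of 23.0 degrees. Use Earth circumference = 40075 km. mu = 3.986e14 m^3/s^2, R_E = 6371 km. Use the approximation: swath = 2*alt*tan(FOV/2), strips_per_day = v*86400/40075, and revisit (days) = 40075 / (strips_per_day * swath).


swath = 2*640.601*tan(0.2007129) = 260.6635 km
v = sqrt(mu/r) = 7539.8039 m/s = 7.5398 km/s
strips/day = v*86400/40075 = 7.5398*86400/40075 = 16.2555
coverage/day = strips * swath = 16.2555 * 260.6635 = 4237.2147 km
revisit = 40075 / 4237.2147 = 9.4579 days

9.4579 days


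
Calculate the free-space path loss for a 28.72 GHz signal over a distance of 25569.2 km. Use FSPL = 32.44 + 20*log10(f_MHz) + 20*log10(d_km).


f = 28.72 GHz = 28720.0000 MHz
d = 25569.2 km
FSPL = 32.44 + 20*log10(28720.0000) + 20*log10(25569.2)
FSPL = 32.44 + 89.1637 + 88.1543
FSPL = 209.7580 dB

209.7580 dB


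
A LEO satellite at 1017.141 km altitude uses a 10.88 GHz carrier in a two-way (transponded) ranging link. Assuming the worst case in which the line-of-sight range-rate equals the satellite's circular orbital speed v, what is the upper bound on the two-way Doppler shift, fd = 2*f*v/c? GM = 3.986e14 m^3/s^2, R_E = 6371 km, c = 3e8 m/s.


r = 7.388141e+06 m
v = sqrt(mu/r) = 7345.1566 m/s (worst-case radial velocity)
f = 10.88 GHz = 1.088e+10 Hz
fd = 2*f*v/c = 2*1.088e+10*7345.1566/3.0e+08
fd = 532768.6922 Hz

532768.6922 Hz


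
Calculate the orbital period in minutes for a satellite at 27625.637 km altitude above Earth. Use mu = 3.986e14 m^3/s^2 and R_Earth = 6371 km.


r = 33996.6370 km = 3.3996637e+07 m
T = 2*pi*sqrt(r^3/mu) = 2*pi*sqrt(3.9292338e+22 / 3.986e14)
T = 62382.8423 s = 1039.7140 min

1039.7140 minutes


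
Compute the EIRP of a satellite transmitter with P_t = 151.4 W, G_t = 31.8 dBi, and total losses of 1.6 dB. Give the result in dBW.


Pt = 151.4 W = 21.8013 dBW
EIRP = Pt_dBW + Gt - losses = 21.8013 + 31.8 - 1.6 = 52.0013 dBW

52.0013 dBW


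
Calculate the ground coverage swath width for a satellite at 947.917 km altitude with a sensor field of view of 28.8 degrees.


FOV = 28.8 deg = 0.5026548 rad
swath = 2 * alt * tan(FOV/2) = 2 * 947.917 * tan(0.2513274)
swath = 2 * 947.917 * 0.2567564
swath = 486.7674 km

486.7674 km


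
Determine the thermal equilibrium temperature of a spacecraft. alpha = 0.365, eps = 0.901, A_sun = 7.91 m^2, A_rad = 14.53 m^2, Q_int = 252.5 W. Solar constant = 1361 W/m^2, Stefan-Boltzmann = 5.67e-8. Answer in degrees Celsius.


Numerator = alpha*S*A_sun + Q_int = 0.365*1361*7.91 + 252.5 = 4181.9111 W
Denominator = eps*sigma*A_rad = 0.901*5.67e-8*14.53 = 7.4228975e-07 W/K^4
T^4 = 5.6337989e+09 K^4
T = 273.9683 K = 0.8183123 C

0.8183 degrees Celsius


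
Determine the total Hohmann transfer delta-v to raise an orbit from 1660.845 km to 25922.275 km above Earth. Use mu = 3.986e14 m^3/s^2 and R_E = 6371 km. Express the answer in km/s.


r1 = 8031.8450 km = 8.031845e+06 m
r2 = 32293.2750 km = 3.2293275e+07 m
dv1 = sqrt(mu/r1)*(sqrt(2*r2/(r1+r2)) - 1) = 1870.7936 m/s
dv2 = sqrt(mu/r2)*(1 - sqrt(2*r1/(r1+r2))) = 1295.8614 m/s
total dv = |dv1| + |dv2| = 1870.7936 + 1295.8614 = 3166.6551 m/s = 3.1667 km/s

3.1667 km/s


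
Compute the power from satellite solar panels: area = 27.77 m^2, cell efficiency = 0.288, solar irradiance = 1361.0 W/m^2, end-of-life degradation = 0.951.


P = area * eta * S * degradation
P = 27.77 * 0.288 * 1361.0 * 0.951
P = 10351.5887 W

10351.5887 W


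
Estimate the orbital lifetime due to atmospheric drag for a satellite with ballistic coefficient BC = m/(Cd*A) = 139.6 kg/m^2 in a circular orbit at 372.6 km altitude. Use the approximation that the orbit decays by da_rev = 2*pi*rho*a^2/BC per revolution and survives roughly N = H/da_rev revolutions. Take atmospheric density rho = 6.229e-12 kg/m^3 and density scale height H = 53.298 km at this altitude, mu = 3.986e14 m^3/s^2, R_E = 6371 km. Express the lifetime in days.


a = R_E + alt = 6743.6000 km = 6.7436e+06 m
da_rev = 2*pi*rho*a^2/BC = 2*pi*6.229e-12*(6.7436e+06)^2/139.6 = 12.749595 m per revolution
N = H/da_rev = 53298.0000 m / 12.749595 m = 4180.3681 revolutions
P = 2*pi*sqrt(a^3/mu) = 5511.2349 s
lifetime = N*P = 4180.3681 * 5511.2349 = 2.3038991e+07 s = 266.6550 days

266.6550 days


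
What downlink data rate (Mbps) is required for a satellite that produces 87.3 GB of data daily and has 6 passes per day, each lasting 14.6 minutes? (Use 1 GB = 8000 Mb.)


total contact time = 6 * 14.6 * 60 = 5256.0000 s
data = 87.3 GB = 698400.0000 Mb
rate = 698400.0000 / 5256.0000 = 132.8767 Mbps

132.8767 Mbps


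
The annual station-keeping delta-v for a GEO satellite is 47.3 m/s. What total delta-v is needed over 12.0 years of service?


dV = rate * years = 47.3 * 12.0
dV = 567.6000 m/s

567.6000 m/s


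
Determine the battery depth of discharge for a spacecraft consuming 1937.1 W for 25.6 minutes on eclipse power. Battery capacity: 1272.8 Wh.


E_used = P * t / 60 = 1937.1 * 25.6 / 60 = 826.4960 Wh
DOD = E_used / E_total * 100 = 826.4960 / 1272.8 * 100
DOD = 64.9353 %

64.9353 %


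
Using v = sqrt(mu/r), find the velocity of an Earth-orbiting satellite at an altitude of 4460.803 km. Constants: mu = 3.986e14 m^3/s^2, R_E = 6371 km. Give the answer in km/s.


r = R_E + alt = 6371.0 + 4460.803 = 10831.8030 km = 1.0831803e+07 m
v = sqrt(mu/r) = sqrt(3.986e14 / 1.0831803e+07) = 6066.2216 m/s = 6.0662 km/s

6.0662 km/s


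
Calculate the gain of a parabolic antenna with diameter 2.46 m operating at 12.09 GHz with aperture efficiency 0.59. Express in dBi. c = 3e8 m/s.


lambda = c/f = 3e8 / 1.209e+10 = 0.0248139 m
G = eta*(pi*D/lambda)^2 = 0.59*(pi*2.46/0.0248139)^2
G = 57231.0961 (linear)
G = 10*log10(57231.0961) = 47.5763 dBi

47.5763 dBi


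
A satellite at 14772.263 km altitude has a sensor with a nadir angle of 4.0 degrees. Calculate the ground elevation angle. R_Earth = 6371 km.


r = R_E + alt = 21143.2630 km
Law of sines in the satellite / Earth-center / ground-point triangle:
  sin(nadir)/R_E = sin(90 + el)/r  =>  cos(el) = (r/R_E)*sin(nadir)
cos(el) = (21143.2630 / 6371.0000) * sin(4.0 deg) = 0.2314989
el = arccos(0.2314989) = 76.6147 deg
(Earth-central angle = 90 - nadir - el = 9.3853 deg)

76.6147 degrees


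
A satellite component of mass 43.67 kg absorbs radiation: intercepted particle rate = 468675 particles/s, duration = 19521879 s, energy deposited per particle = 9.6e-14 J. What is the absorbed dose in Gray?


Total energy deposited = rate * time * E_per
  = 468675 * 19521879 * 9.6e-14 = 0.878344 J
Dose = E_total / mass = 0.878344 / 43.67
Dose = 0.02011321 Gy

0.0201 Gy


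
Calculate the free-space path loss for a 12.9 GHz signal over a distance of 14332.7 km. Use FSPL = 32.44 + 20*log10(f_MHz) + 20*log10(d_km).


f = 12.9 GHz = 12900.0000 MHz
d = 14332.7 km
FSPL = 32.44 + 20*log10(12900.0000) + 20*log10(14332.7)
FSPL = 32.44 + 82.2118 + 83.1266
FSPL = 197.7784 dB

197.7784 dB


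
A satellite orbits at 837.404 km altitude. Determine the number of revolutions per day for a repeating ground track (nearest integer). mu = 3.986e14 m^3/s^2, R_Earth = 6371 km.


r = 7.208404e+06 m
T = 2*pi*sqrt(r^3/mu) = 6090.7377 s = 101.5123 min
revs/day = 1440 / 101.5123 = 14.1855
Rounded: 14 revolutions per day

14 revolutions per day


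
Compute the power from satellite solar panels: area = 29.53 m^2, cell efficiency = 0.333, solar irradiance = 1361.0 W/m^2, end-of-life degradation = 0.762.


P = area * eta * S * degradation
P = 29.53 * 0.333 * 1361.0 * 0.762
P = 10198.1355 W

10198.1355 W


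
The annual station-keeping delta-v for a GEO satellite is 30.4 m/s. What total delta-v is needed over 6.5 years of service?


dV = rate * years = 30.4 * 6.5
dV = 197.6000 m/s

197.6000 m/s


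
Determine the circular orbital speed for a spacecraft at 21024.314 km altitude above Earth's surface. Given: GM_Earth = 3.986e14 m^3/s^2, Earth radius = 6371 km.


r = R_E + alt = 6371.0 + 21024.314 = 27395.3140 km = 2.7395314e+07 m
v = sqrt(mu/r) = sqrt(3.986e14 / 2.7395314e+07) = 3814.4375 m/s = 3.8144 km/s

3.8144 km/s


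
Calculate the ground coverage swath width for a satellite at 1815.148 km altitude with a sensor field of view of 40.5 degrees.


FOV = 40.5 deg = 0.7068583 rad
swath = 2 * alt * tan(FOV/2) = 2 * 1815.148 * tan(0.3534292)
swath = 2 * 1815.148 * 0.3689195
swath = 1339.2869 km

1339.2869 km


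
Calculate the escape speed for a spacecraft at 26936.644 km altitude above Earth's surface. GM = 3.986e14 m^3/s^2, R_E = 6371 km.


r = 6371.0 + 26936.644 = 33307.6440 km = 3.3307644e+07 m
v_esc = sqrt(2*mu/r) = sqrt(2*3.986e14 / 3.3307644e+07)
v_esc = 4892.2843 m/s = 4.8923 km/s

4.8923 km/s


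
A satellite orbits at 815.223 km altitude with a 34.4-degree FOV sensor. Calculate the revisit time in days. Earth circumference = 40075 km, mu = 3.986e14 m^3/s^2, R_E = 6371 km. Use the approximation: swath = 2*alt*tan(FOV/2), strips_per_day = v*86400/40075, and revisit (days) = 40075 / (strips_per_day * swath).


swath = 2*815.223*tan(0.3001966) = 504.7073 km
v = sqrt(mu/r) = 7447.6336 m/s = 7.4476 km/s
strips/day = v*86400/40075 = 7.4476*86400/40075 = 16.0568
coverage/day = strips * swath = 16.0568 * 504.7073 = 8103.9759 km
revisit = 40075 / 8103.9759 = 4.9451 days

4.9451 days


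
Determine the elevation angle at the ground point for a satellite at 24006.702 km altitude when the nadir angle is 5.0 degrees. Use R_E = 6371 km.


r = R_E + alt = 30377.7020 km
Law of sines in the satellite / Earth-center / ground-point triangle:
  sin(nadir)/R_E = sin(90 + el)/r  =>  cos(el) = (r/R_E)*sin(nadir)
cos(el) = (30377.7020 / 6371.0000) * sin(5.0 deg) = 0.4155692
el = arccos(0.4155692) = 65.4448 deg
(Earth-central angle = 90 - nadir - el = 19.5552 deg)

65.4448 degrees


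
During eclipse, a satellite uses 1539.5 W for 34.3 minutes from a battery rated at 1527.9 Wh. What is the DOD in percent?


E_used = P * t / 60 = 1539.5 * 34.3 / 60 = 880.0808 Wh
DOD = E_used / E_total * 100 = 880.0808 / 1527.9 * 100
DOD = 57.6007 %

57.6007 %


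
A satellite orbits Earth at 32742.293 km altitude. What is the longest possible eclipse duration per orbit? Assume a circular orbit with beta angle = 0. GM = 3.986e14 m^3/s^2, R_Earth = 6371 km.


r = 39113.2930 km
T = 1283.0588 min
Eclipse fraction = arcsin(R_E/r)/pi = arcsin(6371.0000/39113.2930)/pi
= arcsin(0.1628858)/pi = 0.05208021
Eclipse duration = 0.05208021 * 1283.0588 = 66.8220 min

66.8220 minutes


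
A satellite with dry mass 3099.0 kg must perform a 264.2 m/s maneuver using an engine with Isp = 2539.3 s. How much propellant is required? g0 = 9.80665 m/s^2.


ve = Isp * g0 = 2539.3 * 9.80665 = 24902.026345 m/s
mass ratio = exp(dv/ve) = exp(264.2/24902.026345) = 1.01066606
m_prop = m_dry * (mr - 1) = 3099.0 * (1.01066606 - 1)
m_prop = 33.0541 kg

33.0541 kg


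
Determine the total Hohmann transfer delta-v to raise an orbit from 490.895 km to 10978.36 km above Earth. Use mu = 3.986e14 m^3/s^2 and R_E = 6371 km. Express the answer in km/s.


r1 = 6861.8950 km = 6.861895e+06 m
r2 = 17349.3600 km = 1.734936e+07 m
dv1 = sqrt(mu/r1)*(sqrt(2*r2/(r1+r2)) - 1) = 1502.5897 m/s
dv2 = sqrt(mu/r2)*(1 - sqrt(2*r1/(r1+r2))) = 1184.4775 m/s
total dv = |dv1| + |dv2| = 1502.5897 + 1184.4775 = 2687.0672 m/s = 2.6871 km/s

2.6871 km/s


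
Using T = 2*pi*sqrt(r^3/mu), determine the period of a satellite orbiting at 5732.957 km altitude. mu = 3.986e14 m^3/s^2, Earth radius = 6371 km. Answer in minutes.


r = 12103.9570 km = 1.2103957e+07 m
T = 2*pi*sqrt(r^3/mu) = 2*pi*sqrt(1.7732996e+21 / 3.986e14)
T = 13252.6363 s = 220.8773 min

220.8773 minutes


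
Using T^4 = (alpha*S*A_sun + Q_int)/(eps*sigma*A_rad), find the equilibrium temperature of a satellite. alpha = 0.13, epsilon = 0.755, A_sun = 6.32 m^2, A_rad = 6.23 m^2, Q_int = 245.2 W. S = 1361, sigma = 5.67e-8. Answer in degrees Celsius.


Numerator = alpha*S*A_sun + Q_int = 0.13*1361*6.32 + 245.2 = 1363.3976 W
Denominator = eps*sigma*A_rad = 0.755*5.67e-8*6.23 = 2.6669695e-07 W/K^4
T^4 = 5.1121604e+09 K^4
T = 267.3937 K = -5.7563 C

-5.7563 degrees Celsius
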